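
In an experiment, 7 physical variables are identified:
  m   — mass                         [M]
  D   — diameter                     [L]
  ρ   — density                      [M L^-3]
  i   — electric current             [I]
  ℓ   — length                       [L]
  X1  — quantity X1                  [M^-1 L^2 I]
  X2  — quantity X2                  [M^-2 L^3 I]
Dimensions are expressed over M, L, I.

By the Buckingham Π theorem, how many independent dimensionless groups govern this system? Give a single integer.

Dimensional matrix (M×L×I by m×D×ρ×i×ℓ×X1×X2):
  M: [ 1  0  1  0  0 -1 -2]
  L: [ 0  1 -3  0  1  2  3]
  I: [ 0  0  0  1  0  1  1]
Echelon form has 3 nonzero rows (pivots: m,D,i)
n=7, r=3 ⇒ 4 dimensionless groups

4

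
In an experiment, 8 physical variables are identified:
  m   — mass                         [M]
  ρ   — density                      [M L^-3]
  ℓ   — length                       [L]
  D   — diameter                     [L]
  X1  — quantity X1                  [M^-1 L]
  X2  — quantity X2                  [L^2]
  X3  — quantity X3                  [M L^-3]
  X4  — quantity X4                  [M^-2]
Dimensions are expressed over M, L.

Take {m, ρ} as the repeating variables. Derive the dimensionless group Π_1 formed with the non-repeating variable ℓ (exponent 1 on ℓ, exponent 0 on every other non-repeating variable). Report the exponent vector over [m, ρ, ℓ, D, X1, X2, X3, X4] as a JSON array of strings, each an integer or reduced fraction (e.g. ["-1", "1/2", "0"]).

["-1/3", "1/3", "1", "0", "0", "0", "0", "0"]

Exponent matrix [M,L] × [m,ρ,ℓ,D,X1,X2,X3,X4]:
  M: [ 1  1  0  0 -1  0  1 -2]
  L: [ 0 -3  1  1  1  2 -3  0]
Row reduction gives pivot columns m,ρ; rank = 2
Repeat: m,ρ; free: ℓ,D,X1,X2,X3,X4
RREF:
  r0: [   1    0  1/3  1/3 -2/3  2/3    0   -2]
  r1: [   0    1 -1/3 -1/3 -1/3 -2/3    1    0]
Fix exponent of ℓ at 1, D at 0, X1 at 0, X2 at 0, X3 at 0, X4 at 0; solve each RREF row for its pivot's exponent:
  r0: exp(m) + (1/3)·1 = 0 ⇒ exp(m) = -1/3
  r1: exp(ρ) + (-1/3)·1 = 0 ⇒ exp(ρ) = 1/3
Π_1 = m^(-1/3) · ρ^(1/3) · ℓ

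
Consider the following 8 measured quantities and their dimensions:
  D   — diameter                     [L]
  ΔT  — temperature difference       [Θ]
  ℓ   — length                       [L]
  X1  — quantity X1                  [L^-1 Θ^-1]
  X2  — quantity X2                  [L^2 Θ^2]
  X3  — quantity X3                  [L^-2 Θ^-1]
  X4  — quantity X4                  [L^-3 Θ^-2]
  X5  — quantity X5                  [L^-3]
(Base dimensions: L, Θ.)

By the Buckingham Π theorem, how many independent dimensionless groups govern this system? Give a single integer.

6

Exponent matrix [L,Θ] × [D,ΔT,ℓ,X1,X2,X3,X4,X5]:
  L: [ 1  0  1 -1  2 -2 -3 -3]
  Θ: [ 0  1  0 -1  2 -1 -2  0]
Echelon form has 2 nonzero rows (pivots: D,ΔT)
n=8, r=2 ⇒ 6 dimensionless groups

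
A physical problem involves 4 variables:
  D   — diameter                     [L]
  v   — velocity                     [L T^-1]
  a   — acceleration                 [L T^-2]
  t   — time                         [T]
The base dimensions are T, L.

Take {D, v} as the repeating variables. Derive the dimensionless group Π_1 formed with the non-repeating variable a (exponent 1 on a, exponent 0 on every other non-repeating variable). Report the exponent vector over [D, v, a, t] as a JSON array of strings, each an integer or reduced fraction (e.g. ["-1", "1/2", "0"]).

Write exponents as rows T,L / cols D,v,a,t:
  T: [ 0 -1 -2  1]
  L: [ 1  1  1  0]
Row reduction gives pivot columns D,v; rank = 2
Pivot set = {D,v}, free = {a,t}
RREF:
  r0: [   1    0   -1    1]
  r1: [   0    1    2   -1]
Fix exponent of a at 1, t at 0; solve each RREF row for its pivot's exponent:
  r0: exp(D) + (-1)·1 = 0 ⇒ exp(D) = 1
  r1: exp(v) + (2)·1 = 0 ⇒ exp(v) = -2
Π_1 = D · v^-2 · a

["1", "-2", "1", "0"]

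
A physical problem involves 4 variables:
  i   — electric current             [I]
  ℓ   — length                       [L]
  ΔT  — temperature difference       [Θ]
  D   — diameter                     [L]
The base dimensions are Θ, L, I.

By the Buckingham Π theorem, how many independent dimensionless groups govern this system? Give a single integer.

Dimensional matrix (Θ×L×I by i×ℓ×ΔT×D):
  Θ: [ 0  0  1  0]
  L: [ 0  1  0  1]
  I: [ 1  0  0  0]
RREF → pivots at {i,ℓ,ΔT} ⇒ r = 3
n=4, r=3 ⇒ 1 dimensionless group

1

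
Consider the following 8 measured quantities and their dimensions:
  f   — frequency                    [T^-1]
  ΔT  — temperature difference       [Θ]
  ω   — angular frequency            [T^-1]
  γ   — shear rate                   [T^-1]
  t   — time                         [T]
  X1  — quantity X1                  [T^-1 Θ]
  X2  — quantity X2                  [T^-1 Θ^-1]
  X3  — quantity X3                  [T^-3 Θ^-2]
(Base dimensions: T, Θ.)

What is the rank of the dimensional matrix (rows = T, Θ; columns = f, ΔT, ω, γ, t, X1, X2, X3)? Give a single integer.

Exponent matrix [T,Θ] × [f,ΔT,ω,γ,t,X1,X2,X3]:
  T: [-1  0 -1 -1  1 -1 -1 -3]
  Θ: [ 0  1  0  0  0  1 -1 -2]
RREF → pivots at {f,ΔT} ⇒ r = 2

2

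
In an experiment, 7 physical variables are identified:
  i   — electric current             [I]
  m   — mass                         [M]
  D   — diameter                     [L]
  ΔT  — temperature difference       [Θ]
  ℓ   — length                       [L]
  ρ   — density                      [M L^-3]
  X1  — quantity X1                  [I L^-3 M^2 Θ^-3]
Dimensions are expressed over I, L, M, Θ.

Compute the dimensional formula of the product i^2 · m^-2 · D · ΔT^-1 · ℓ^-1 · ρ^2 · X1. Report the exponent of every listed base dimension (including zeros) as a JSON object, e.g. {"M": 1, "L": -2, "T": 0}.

Dimensional matrix (I×L×M×Θ by i×m×D×ΔT×ℓ×ρ×X1):
  I: [ 1  0  0  0  0  0  1]
  L: [ 0  0  1  0  1 -3 -3]
  M: [ 0  1  0  0  0  1  2]
  Θ: [ 0  0  0  1  0  0 -3]
  [I]: (2)·1+(-2)·0+(1)·0+(-1)·0+(-1)·0+(2)·0+(1)·1 = 3
  [L]: (2)·0+(-2)·0+(1)·1+(-1)·0+(-1)·1+(2)·-3+(1)·-3 = -9
  [M]: (2)·0+(-2)·1+(1)·0+(-1)·0+(-1)·0+(2)·1+(1)·2 = 2
  [Θ]: (2)·0+(-2)·0+(1)·0+(-1)·1+(-1)·0+(2)·0+(1)·-3 = -4
⇒ I^3 L^-9 M^2 Θ^-4

{"I": 3, "L": -9, "M": 2, "Θ": -4}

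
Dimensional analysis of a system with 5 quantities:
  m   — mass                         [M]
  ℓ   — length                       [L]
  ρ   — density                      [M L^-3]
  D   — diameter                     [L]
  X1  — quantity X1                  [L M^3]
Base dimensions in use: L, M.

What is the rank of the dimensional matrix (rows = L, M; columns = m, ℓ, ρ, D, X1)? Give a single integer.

Exponent matrix [L,M] × [m,ℓ,ρ,D,X1]:
  L: [ 0  1 -3  1  1]
  M: [ 1  0  1  0  3]
RREF → pivots at {m,ℓ} ⇒ r = 2

2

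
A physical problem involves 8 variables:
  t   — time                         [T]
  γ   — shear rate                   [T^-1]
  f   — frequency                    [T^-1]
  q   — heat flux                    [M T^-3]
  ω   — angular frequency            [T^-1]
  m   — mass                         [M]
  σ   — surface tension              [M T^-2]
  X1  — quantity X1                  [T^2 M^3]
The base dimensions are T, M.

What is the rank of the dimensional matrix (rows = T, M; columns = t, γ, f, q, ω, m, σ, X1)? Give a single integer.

2

Dimensional matrix (T×M by t×γ×f×q×ω×m×σ×X1):
  T: [ 1 -1 -1 -3 -1  0 -2  2]
  M: [ 0  0  0  1  0  1  1  3]
RREF → pivots at {t,q} ⇒ r = 2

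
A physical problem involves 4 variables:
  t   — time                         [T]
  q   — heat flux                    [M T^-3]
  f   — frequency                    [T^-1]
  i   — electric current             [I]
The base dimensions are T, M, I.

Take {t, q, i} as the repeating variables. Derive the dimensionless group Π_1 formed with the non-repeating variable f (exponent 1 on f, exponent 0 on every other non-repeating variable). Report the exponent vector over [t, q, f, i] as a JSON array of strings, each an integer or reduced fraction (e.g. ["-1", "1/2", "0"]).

["1", "0", "1", "0"]

Exponent matrix [T,M,I] × [t,q,f,i]:
  T: [ 1 -3 -1  0]
  M: [ 0  1  0  0]
  I: [ 0  0  0  1]
Echelon form has 3 nonzero rows (pivots: t,q,i)
Pivot set = {t,q,i}, free = {f}
RREF:
  r0: [   1    0   -1    0]
  r1: [   0    1    0    0]
  r2: [   0    0    0    1]
Fix exponent of f at 1; solve each RREF row for its pivot's exponent:
  r0: exp(t) + (-1)·1 = 0 ⇒ exp(t) = 1
  r1: exp(q) + (0)·1 = 0 ⇒ exp(q) = 0
  r2: exp(i) + (0)·1 = 0 ⇒ exp(i) = 0
Π_1 = t · f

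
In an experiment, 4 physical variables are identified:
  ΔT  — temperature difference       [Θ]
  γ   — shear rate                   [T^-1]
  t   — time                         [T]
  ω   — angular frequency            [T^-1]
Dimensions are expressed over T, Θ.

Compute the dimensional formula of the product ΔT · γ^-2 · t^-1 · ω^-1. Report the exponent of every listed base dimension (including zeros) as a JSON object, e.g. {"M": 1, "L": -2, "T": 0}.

Write exponents as rows T,Θ / cols ΔT,γ,t,ω:
  T: [ 0 -1  1 -1]
  Θ: [ 1  0  0  0]
  [T]: (1)·0+(-2)·-1+(-1)·1+(-1)·-1 = 2
  [Θ]: (1)·1+(-2)·0+(-1)·0+(-1)·0 = 1
⇒ T^2 Θ

{"T": 2, "Θ": 1}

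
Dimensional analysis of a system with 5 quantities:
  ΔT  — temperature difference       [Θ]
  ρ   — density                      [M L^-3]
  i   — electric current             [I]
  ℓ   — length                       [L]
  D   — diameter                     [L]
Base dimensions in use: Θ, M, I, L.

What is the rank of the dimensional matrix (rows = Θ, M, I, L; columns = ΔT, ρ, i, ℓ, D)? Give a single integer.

Dimensional matrix (Θ×M×I×L by ΔT×ρ×i×ℓ×D):
  Θ: [ 1  0  0  0  0]
  M: [ 0  1  0  0  0]
  I: [ 0  0  1  0  0]
  L: [ 0 -3  0  1  1]
Echelon form has 4 nonzero rows (pivots: ΔT,ρ,i,ℓ)

4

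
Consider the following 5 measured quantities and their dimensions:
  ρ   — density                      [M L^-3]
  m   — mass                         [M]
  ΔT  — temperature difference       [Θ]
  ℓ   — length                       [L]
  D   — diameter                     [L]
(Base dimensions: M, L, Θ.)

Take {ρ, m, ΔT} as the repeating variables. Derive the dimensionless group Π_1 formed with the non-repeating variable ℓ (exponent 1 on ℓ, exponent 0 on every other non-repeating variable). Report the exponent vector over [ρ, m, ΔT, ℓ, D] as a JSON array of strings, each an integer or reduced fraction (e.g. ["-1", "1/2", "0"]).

["1/3", "-1/3", "0", "1", "0"]

Write exponents as rows M,L,Θ / cols ρ,m,ΔT,ℓ,D:
  M: [ 1  1  0  0  0]
  L: [-3  0  0  1  1]
  Θ: [ 0  0  1  0  0]
RREF → pivots at {ρ,m,ΔT} ⇒ r = 3
Repeat: ρ,m,ΔT; free: ℓ,D
RREF:
  r0: [   1    0    0 -1/3 -1/3]
  r1: [   0    1    0  1/3  1/3]
  r2: [   0    0    1    0    0]
Fix exponent of ℓ at 1, D at 0; solve each RREF row for its pivot's exponent:
  r0: exp(ρ) + (-1/3)·1 = 0 ⇒ exp(ρ) = 1/3
  r1: exp(m) + (1/3)·1 = 0 ⇒ exp(m) = -1/3
  r2: exp(ΔT) + (0)·1 = 0 ⇒ exp(ΔT) = 0
Π_1 = ρ^(1/3) · m^(-1/3) · ℓ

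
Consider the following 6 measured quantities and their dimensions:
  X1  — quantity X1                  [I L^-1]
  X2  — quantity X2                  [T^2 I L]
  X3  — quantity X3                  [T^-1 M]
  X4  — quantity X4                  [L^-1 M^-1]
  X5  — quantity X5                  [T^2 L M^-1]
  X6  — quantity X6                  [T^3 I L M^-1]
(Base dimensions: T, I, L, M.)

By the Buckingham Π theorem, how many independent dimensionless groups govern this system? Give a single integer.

3

Exponent matrix [T,I,L,M] × [X1,X2,X3,X4,X5,X6]:
  T: [ 0  2 -1  0  2  3]
  I: [ 1  1  0  0  0  1]
  L: [-1  1  0 -1  1  1]
  M: [ 0  0  1 -1 -1 -1]
Echelon form has 3 nonzero rows (pivots: X1,X2,X3)
6 vars − rank 3 = 3 Π groups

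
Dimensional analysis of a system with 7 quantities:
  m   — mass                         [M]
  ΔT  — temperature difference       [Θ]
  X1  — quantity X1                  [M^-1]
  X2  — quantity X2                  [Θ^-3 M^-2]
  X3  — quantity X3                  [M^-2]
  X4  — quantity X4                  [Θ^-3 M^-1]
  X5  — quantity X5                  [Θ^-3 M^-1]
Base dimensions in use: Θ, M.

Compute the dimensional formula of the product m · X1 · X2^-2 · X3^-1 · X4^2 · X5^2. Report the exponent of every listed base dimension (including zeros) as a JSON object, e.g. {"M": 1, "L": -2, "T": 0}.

Dimensional matrix (Θ×M by m×ΔT×X1×X2×X3×X4×X5):
  Θ: [ 0  1  0 -3  0 -3 -3]
  M: [ 1  0 -1 -2 -2 -1 -1]
  [Θ]: (1)·0+(1)·0+(-2)·-3+(-1)·0+(2)·-3+(2)·-3 = -6
  [M]: (1)·1+(1)·-1+(-2)·-2+(-1)·-2+(2)·-1+(2)·-1 = 2
⇒ Θ^-6 M^2

{"Θ": -6, "M": 2}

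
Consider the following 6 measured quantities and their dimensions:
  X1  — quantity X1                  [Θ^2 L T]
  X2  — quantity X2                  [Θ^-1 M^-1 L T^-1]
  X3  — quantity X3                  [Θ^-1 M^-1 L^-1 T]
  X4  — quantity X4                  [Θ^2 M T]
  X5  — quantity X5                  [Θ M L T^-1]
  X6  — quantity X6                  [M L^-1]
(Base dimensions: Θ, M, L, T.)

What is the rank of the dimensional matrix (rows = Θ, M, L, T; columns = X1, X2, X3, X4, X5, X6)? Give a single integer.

Write exponents as rows Θ,M,L,T / cols X1,X2,X3,X4,X5,X6:
  Θ: [ 2 -1 -1  2  1  0]
  M: [ 0 -1 -1  1  1  1]
  L: [ 1  1 -1  0  1 -1]
  T: [ 1 -1  1  1 -1  0]
RREF → pivots at {X1,X2,X3} ⇒ r = 3

3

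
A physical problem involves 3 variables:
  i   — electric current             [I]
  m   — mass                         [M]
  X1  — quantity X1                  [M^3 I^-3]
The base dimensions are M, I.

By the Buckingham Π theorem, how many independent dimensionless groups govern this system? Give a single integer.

Write exponents as rows M,I / cols i,m,X1:
  M: [ 0  1  3]
  I: [ 1  0 -3]
Echelon form has 2 nonzero rows (pivots: i,m)
n=3, r=2 ⇒ 1 dimensionless group

1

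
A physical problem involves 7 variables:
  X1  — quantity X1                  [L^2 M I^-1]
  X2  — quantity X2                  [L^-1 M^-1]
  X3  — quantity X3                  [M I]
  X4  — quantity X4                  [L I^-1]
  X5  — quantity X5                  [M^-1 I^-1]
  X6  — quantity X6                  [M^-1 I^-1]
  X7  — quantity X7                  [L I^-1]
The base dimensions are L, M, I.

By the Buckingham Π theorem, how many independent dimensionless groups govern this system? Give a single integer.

5

Write exponents as rows L,M,I / cols X1,X2,X3,X4,X5,X6,X7:
  L: [ 2 -1  0  1  0  0  1]
  M: [ 1 -1  1  0 -1 -1  0]
  I: [-1  0  1 -1 -1 -1 -1]
Echelon form has 2 nonzero rows (pivots: X1,X2)
7 vars − rank 2 = 5 Π groups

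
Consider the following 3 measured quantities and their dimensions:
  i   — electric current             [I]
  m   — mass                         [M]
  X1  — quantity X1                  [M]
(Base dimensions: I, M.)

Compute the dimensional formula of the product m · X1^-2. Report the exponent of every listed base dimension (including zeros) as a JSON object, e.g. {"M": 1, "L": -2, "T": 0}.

Dimensional matrix (I×M by i×m×X1):
  I: [ 1  0  0]
  M: [ 0  1  1]
  [I]: (1)·0+(-2)·0 = 0
  [M]: (1)·1+(-2)·1 = -1
⇒ M^-1

{"I": 0, "M": -1}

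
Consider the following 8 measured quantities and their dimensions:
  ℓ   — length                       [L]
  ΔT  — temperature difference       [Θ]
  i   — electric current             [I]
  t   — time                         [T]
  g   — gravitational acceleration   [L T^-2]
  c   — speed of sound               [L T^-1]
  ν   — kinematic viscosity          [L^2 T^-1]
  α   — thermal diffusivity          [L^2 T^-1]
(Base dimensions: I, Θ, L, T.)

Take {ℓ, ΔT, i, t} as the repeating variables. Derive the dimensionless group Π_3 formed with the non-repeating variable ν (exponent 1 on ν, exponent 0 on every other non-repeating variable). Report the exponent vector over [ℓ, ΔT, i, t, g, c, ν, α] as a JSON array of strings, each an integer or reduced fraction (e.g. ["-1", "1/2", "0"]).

Dimensional matrix (I×Θ×L×T by ℓ×ΔT×i×t×g×c×ν×α):
  I: [ 0  0  1  0  0  0  0  0]
  Θ: [ 0  1  0  0  0  0  0  0]
  L: [ 1  0  0  0  1  1  2  2]
  T: [ 0  0  0  1 -2 -1 -1 -1]
Echelon form has 4 nonzero rows (pivots: ℓ,ΔT,i,t)
Repeat: ℓ,ΔT,i,t; free: g,c,ν,α
RREF:
  r0: [   1    0    0    0    1    1    2    2]
  r1: [   0    1    0    0    0    0    0    0]
  r2: [   0    0    1    0    0    0    0    0]
  r3: [   0    0    0    1   -2   -1   -1   -1]
Fix exponent of ν at 1, g at 0, c at 0, α at 0; solve each RREF row for its pivot's exponent:
  r0: exp(ℓ) + (2)·1 = 0 ⇒ exp(ℓ) = -2
  r1: exp(ΔT) + (0)·1 = 0 ⇒ exp(ΔT) = 0
  r2: exp(i) + (0)·1 = 0 ⇒ exp(i) = 0
  r3: exp(t) + (-1)·1 = 0 ⇒ exp(t) = 1
Π_3 = ℓ^-2 · t · ν

["-2", "0", "0", "1", "0", "0", "1", "0"]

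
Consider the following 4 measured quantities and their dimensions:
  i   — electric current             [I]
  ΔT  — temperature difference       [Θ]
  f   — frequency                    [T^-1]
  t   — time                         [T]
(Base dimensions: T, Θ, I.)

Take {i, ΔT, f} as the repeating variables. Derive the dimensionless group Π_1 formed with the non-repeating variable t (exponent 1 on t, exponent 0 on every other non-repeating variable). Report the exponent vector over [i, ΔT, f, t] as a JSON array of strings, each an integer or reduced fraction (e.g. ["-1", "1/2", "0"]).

["0", "0", "1", "1"]

Dimensional matrix (T×Θ×I by i×ΔT×f×t):
  T: [ 0  0 -1  1]
  Θ: [ 0  1  0  0]
  I: [ 1  0  0  0]
Echelon form has 3 nonzero rows (pivots: i,ΔT,f)
Pivot set = {i,ΔT,f}, free = {t}
RREF:
  r0: [   1    0    0    0]
  r1: [   0    1    0    0]
  r2: [   0    0    1   -1]
Fix exponent of t at 1; solve each RREF row for its pivot's exponent:
  r0: exp(i) + (0)·1 = 0 ⇒ exp(i) = 0
  r1: exp(ΔT) + (0)·1 = 0 ⇒ exp(ΔT) = 0
  r2: exp(f) + (-1)·1 = 0 ⇒ exp(f) = 1
Π_1 = f · t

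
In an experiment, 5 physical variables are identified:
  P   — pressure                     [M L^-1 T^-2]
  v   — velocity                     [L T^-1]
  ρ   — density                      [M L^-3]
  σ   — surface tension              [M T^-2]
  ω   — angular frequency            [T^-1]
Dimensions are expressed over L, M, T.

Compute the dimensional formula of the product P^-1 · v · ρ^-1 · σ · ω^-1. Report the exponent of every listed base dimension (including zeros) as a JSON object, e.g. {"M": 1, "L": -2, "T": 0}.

{"L": 5, "M": -1, "T": 0}

Exponent matrix [L,M,T] × [P,v,ρ,σ,ω]:
  L: [-1  1 -3  0  0]
  M: [ 1  0  1  1  0]
  T: [-2 -1  0 -2 -1]
  [L]: (-1)·-1+(1)·1+(-1)·-3+(1)·0+(-1)·0 = 5
  [M]: (-1)·1+(1)·0+(-1)·1+(1)·1+(-1)·0 = -1
  [T]: (-1)·-2+(1)·-1+(-1)·0+(1)·-2+(-1)·-1 = 0
⇒ L^5 M^-1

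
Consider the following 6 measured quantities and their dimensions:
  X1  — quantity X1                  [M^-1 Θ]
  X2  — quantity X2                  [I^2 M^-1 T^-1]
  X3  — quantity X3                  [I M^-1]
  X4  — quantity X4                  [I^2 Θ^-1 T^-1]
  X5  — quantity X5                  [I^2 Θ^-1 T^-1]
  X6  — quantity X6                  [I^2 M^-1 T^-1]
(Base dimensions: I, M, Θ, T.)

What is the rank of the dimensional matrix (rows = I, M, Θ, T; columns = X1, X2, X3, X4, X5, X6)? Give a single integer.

Exponent matrix [I,M,Θ,T] × [X1,X2,X3,X4,X5,X6]:
  I: [ 0  2  1  2  2  2]
  M: [-1 -1 -1  0  0 -1]
  Θ: [ 1  0  0 -1 -1  0]
  T: [ 0 -1  0 -1 -1 -1]
Row reduction gives pivot columns X1,X2,X3; rank = 3

3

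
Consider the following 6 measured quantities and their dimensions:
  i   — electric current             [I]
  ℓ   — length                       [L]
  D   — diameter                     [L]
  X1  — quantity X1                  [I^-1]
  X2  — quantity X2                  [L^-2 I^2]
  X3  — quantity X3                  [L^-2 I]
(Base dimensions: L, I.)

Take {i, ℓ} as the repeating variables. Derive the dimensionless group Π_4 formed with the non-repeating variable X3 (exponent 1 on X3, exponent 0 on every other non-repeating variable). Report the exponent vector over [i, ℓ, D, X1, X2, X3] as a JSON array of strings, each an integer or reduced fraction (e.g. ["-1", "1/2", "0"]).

Exponent matrix [L,I] × [i,ℓ,D,X1,X2,X3]:
  L: [ 0  1  1  0 -2 -2]
  I: [ 1  0  0 -1  2  1]
Echelon form has 2 nonzero rows (pivots: i,ℓ)
Pivot set = {i,ℓ}, free = {D,X1,X2,X3}
RREF:
  r0: [   1    0    0   -1    2    1]
  r1: [   0    1    1    0   -2   -2]
Fix exponent of X3 at 1, D at 0, X1 at 0, X2 at 0; solve each RREF row for its pivot's exponent:
  r0: exp(i) + (1)·1 = 0 ⇒ exp(i) = -1
  r1: exp(ℓ) + (-2)·1 = 0 ⇒ exp(ℓ) = 2
Π_4 = i^-1 · ℓ^2 · X3

["-1", "2", "0", "0", "0", "1"]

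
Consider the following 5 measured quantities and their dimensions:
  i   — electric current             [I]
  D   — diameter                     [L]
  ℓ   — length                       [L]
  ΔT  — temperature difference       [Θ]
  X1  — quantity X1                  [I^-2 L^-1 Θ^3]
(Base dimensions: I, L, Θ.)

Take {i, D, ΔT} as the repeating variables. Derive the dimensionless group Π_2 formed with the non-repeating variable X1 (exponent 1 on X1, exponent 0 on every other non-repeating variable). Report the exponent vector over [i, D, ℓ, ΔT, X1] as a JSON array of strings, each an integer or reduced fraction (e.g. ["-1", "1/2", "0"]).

["2", "1", "0", "-3", "1"]

Dimensional matrix (I×L×Θ by i×D×ℓ×ΔT×X1):
  I: [ 1  0  0  0 -2]
  L: [ 0  1  1  0 -1]
  Θ: [ 0  0  0  1  3]
Row reduction gives pivot columns i,D,ΔT; rank = 3
Repeat: i,D,ΔT; free: ℓ,X1
RREF:
  r0: [   1    0    0    0   -2]
  r1: [   0    1    1    0   -1]
  r2: [   0    0    0    1    3]
Fix exponent of X1 at 1, ℓ at 0; solve each RREF row for its pivot's exponent:
  r0: exp(i) + (-2)·1 = 0 ⇒ exp(i) = 2
  r1: exp(D) + (-1)·1 = 0 ⇒ exp(D) = 1
  r2: exp(ΔT) + (3)·1 = 0 ⇒ exp(ΔT) = -3
Π_2 = i^2 · D · ΔT^-3 · X1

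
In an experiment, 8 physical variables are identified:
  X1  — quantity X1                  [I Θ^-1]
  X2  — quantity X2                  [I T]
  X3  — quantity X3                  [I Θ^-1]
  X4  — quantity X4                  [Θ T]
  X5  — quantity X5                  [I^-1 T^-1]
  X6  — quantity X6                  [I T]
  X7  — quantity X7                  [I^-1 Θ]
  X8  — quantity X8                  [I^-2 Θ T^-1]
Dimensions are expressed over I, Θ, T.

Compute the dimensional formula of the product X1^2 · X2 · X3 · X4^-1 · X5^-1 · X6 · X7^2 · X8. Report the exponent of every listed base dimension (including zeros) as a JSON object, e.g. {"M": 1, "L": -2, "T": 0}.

Dimensional matrix (I×Θ×T by X1×X2×X3×X4×X5×X6×X7×X8):
  I: [ 1  1  1  0 -1  1 -1 -2]
  Θ: [-1  0 -1  1  0  0  1  1]
  T: [ 0  1  0  1 -1  1  0 -1]
  [I]: (2)·1+(1)·1+(1)·1+(-1)·0+(-1)·-1+(1)·1+(2)·-1+(1)·-2 = 2
  [Θ]: (2)·-1+(1)·0+(1)·-1+(-1)·1+(-1)·0+(1)·0+(2)·1+(1)·1 = -1
  [T]: (2)·0+(1)·1+(1)·0+(-1)·1+(-1)·-1+(1)·1+(2)·0+(1)·-1 = 1
⇒ I^2 Θ^-1 T

{"I": 2, "Θ": -1, "T": 1}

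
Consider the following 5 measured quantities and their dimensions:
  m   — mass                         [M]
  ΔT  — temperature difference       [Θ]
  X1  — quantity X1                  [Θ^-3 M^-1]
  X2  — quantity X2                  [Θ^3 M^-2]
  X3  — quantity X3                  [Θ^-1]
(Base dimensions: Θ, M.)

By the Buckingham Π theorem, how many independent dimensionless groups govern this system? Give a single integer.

Dimensional matrix (Θ×M by m×ΔT×X1×X2×X3):
  Θ: [ 0  1 -3  3 -1]
  M: [ 1  0 -1 -2  0]
Echelon form has 2 nonzero rows (pivots: m,ΔT)
Π count = n − r = 5 − 2 = 3

3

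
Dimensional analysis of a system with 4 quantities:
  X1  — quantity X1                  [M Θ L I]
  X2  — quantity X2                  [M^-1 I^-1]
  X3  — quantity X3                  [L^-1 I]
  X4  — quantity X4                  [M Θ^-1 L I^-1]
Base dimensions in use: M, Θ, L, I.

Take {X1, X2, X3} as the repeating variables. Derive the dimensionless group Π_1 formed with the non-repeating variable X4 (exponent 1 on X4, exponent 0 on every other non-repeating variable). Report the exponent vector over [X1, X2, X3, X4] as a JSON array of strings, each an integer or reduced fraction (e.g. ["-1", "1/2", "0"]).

["1", "2", "2", "1"]

Dimensional matrix (M×Θ×L×I by X1×X2×X3×X4):
  M: [ 1 -1  0  1]
  Θ: [ 1  0  0 -1]
  L: [ 1  0 -1  1]
  I: [ 1 -1  1 -1]
RREF → pivots at {X1,X2,X3} ⇒ r = 3
Repeat: X1,X2,X3; free: X4
RREF:
  r0: [   1    0    0   -1]
  r1: [   0    1    0   -2]
  r2: [   0    0    1   -2]
  r3: [   0    0    0    0]
Fix exponent of X4 at 1; solve each RREF row for its pivot's exponent:
  r0: exp(X1) + (-1)·1 = 0 ⇒ exp(X1) = 1
  r1: exp(X2) + (-2)·1 = 0 ⇒ exp(X2) = 2
  r2: exp(X3) + (-2)·1 = 0 ⇒ exp(X3) = 2
Π_1 = X1 · X2^2 · X3^2 · X4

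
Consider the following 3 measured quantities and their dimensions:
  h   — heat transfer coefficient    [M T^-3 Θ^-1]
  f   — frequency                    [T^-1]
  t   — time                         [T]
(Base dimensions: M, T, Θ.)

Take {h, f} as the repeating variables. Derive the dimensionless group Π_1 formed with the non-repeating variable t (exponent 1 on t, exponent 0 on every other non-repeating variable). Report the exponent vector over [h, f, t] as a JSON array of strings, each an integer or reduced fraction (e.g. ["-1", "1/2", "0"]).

["0", "1", "1"]

Write exponents as rows M,T,Θ / cols h,f,t:
  M: [ 1  0  0]
  T: [-3 -1  1]
  Θ: [-1  0  0]
Row reduction gives pivot columns h,f; rank = 2
Repeat: h,f; free: t
RREF:
  r0: [   1    0    0]
  r1: [   0    1   -1]
  r2: [   0    0    0]
Fix exponent of t at 1; solve each RREF row for its pivot's exponent:
  r0: exp(h) + (0)·1 = 0 ⇒ exp(h) = 0
  r1: exp(f) + (-1)·1 = 0 ⇒ exp(f) = 1
Π_1 = f · t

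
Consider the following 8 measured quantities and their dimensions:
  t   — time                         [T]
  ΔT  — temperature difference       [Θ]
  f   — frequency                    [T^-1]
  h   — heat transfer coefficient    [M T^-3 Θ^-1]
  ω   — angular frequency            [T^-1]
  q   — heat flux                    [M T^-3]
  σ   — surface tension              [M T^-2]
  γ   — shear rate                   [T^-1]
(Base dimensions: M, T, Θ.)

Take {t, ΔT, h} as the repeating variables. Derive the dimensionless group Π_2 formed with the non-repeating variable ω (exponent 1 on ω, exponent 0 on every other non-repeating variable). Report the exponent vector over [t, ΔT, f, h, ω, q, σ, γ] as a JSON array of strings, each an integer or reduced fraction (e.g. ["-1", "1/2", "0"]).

Exponent matrix [M,T,Θ] × [t,ΔT,f,h,ω,q,σ,γ]:
  M: [ 0  0  0  1  0  1  1  0]
  T: [ 1  0 -1 -3 -1 -3 -2 -1]
  Θ: [ 0  1  0 -1  0  0  0  0]
Echelon form has 3 nonzero rows (pivots: t,ΔT,h)
Pivot set = {t,ΔT,h}, free = {f,ω,q,σ,γ}
RREF:
  r0: [   1    0   -1    0   -1    0    1   -1]
  r1: [   0    1    0    0    0    1    1    0]
  r2: [   0    0    0    1    0    1    1    0]
Fix exponent of ω at 1, f at 0, q at 0, σ at 0, γ at 0; solve each RREF row for its pivot's exponent:
  r0: exp(t) + (-1)·1 = 0 ⇒ exp(t) = 1
  r1: exp(ΔT) + (0)·1 = 0 ⇒ exp(ΔT) = 0
  r2: exp(h) + (0)·1 = 0 ⇒ exp(h) = 0
Π_2 = t · ω

["1", "0", "0", "0", "1", "0", "0", "0"]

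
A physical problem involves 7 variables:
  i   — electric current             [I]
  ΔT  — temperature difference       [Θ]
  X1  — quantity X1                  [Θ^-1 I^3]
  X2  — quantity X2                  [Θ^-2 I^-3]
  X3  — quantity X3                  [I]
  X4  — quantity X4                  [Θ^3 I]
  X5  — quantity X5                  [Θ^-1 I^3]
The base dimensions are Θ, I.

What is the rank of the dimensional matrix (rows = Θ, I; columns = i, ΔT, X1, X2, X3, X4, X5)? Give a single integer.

Dimensional matrix (Θ×I by i×ΔT×X1×X2×X3×X4×X5):
  Θ: [ 0  1 -1 -2  0  3 -1]
  I: [ 1  0  3 -3  1  1  3]
RREF → pivots at {i,ΔT} ⇒ r = 2

2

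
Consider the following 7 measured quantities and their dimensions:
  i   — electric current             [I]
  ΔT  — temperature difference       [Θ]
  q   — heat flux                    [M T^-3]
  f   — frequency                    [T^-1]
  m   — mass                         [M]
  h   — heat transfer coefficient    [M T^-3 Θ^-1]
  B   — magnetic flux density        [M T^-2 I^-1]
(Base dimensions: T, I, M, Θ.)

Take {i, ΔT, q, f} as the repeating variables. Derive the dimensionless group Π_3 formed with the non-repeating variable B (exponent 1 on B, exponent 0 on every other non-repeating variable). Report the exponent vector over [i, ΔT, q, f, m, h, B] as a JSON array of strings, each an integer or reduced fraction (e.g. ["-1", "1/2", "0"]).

Exponent matrix [T,I,M,Θ] × [i,ΔT,q,f,m,h,B]:
  T: [ 0  0 -3 -1  0 -3 -2]
  I: [ 1  0  0  0  0  0 -1]
  M: [ 0  0  1  0  1  1  1]
  Θ: [ 0  1  0  0  0 -1  0]
Echelon form has 4 nonzero rows (pivots: i,ΔT,q,f)
Repeat: i,ΔT,q,f; free: m,h,B
RREF:
  r0: [   1    0    0    0    0    0   -1]
  r1: [   0    1    0    0    0   -1    0]
  r2: [   0    0    1    0    1    1    1]
  r3: [   0    0    0    1   -3    0   -1]
Fix exponent of B at 1, m at 0, h at 0; solve each RREF row for its pivot's exponent:
  r0: exp(i) + (-1)·1 = 0 ⇒ exp(i) = 1
  r1: exp(ΔT) + (0)·1 = 0 ⇒ exp(ΔT) = 0
  r2: exp(q) + (1)·1 = 0 ⇒ exp(q) = -1
  r3: exp(f) + (-1)·1 = 0 ⇒ exp(f) = 1
Π_3 = i · q^-1 · f · B

["1", "0", "-1", "1", "0", "0", "1"]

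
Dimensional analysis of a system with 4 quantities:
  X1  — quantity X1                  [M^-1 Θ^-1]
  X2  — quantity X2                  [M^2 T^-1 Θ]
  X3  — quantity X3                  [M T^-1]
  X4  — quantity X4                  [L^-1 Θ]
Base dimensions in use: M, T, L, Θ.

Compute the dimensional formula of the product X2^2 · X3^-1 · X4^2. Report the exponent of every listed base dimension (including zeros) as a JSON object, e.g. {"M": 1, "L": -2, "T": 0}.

Exponent matrix [M,T,L,Θ] × [X1,X2,X3,X4]:
  M: [-1  2  1  0]
  T: [ 0 -1 -1  0]
  L: [ 0  0  0 -1]
  Θ: [-1  1  0  1]
  [M]: (2)·2+(-1)·1+(2)·0 = 3
  [T]: (2)·-1+(-1)·-1+(2)·0 = -1
  [L]: (2)·0+(-1)·0+(2)·-1 = -2
  [Θ]: (2)·1+(-1)·0+(2)·1 = 4
⇒ M^3 T^-1 L^-2 Θ^4

{"M": 3, "T": -1, "L": -2, "Θ": 4}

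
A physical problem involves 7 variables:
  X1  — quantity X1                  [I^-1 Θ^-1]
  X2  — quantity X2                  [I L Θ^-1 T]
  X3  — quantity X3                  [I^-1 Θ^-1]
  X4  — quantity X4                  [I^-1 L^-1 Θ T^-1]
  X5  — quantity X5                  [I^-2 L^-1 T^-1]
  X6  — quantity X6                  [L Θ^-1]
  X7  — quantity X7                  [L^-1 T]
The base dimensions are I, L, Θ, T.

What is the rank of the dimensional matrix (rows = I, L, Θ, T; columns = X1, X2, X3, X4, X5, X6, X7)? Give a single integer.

3

Exponent matrix [I,L,Θ,T] × [X1,X2,X3,X4,X5,X6,X7]:
  I: [-1  1 -1 -1 -2  0  0]
  L: [ 0  1  0 -1 -1  1 -1]
  Θ: [-1 -1 -1  1  0 -1  0]
  T: [ 0  1  0 -1 -1  0  1]
Row reduction gives pivot columns X1,X2,X6; rank = 3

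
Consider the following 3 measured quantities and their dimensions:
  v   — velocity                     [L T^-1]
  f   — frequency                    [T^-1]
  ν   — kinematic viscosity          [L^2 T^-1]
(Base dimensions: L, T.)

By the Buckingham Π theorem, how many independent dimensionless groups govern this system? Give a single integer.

1

Write exponents as rows L,T / cols v,f,ν:
  L: [ 1  0  2]
  T: [-1 -1 -1]
Row reduction gives pivot columns v,f; rank = 2
Π count = n − r = 3 − 2 = 1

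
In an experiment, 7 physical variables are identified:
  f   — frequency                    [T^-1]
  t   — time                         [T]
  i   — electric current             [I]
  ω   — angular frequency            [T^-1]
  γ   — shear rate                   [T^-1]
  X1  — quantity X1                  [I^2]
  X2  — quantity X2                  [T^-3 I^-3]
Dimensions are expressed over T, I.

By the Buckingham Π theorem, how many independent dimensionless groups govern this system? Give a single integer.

5

Dimensional matrix (T×I by f×t×i×ω×γ×X1×X2):
  T: [-1  1  0 -1 -1  0 -3]
  I: [ 0  0  1  0  0  2 -3]
RREF → pivots at {f,i} ⇒ r = 2
Π count = n − r = 7 − 2 = 5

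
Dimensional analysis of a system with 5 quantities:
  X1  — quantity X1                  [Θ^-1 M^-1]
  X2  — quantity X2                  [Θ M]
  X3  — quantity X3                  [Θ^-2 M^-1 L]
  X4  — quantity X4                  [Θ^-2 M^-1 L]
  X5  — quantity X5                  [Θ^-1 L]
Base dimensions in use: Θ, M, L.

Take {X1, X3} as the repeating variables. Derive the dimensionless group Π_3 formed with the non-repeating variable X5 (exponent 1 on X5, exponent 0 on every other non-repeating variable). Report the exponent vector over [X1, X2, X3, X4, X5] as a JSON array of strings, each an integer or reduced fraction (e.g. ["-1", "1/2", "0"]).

Write exponents as rows Θ,M,L / cols X1,X2,X3,X4,X5:
  Θ: [-1  1 -2 -2 -1]
  M: [-1  1 -1 -1  0]
  L: [ 0  0  1  1  1]
Echelon form has 2 nonzero rows (pivots: X1,X3)
Pivot set = {X1,X3}, free = {X2,X4,X5}
RREF:
  r0: [   1   -1    0    0   -1]
  r1: [   0    0    1    1    1]
  r2: [   0    0    0    0    0]
Fix exponent of X5 at 1, X2 at 0, X4 at 0; solve each RREF row for its pivot's exponent:
  r0: exp(X1) + (-1)·1 = 0 ⇒ exp(X1) = 1
  r1: exp(X3) + (1)·1 = 0 ⇒ exp(X3) = -1
Π_3 = X1 · X3^-1 · X5

["1", "0", "-1", "0", "1"]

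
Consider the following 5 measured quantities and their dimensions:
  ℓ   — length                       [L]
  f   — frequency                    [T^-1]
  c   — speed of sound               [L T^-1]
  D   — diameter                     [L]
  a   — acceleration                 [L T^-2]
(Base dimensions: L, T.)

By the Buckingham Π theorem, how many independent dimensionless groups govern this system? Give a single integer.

Write exponents as rows L,T / cols ℓ,f,c,D,a:
  L: [ 1  0  1  1  1]
  T: [ 0 -1 -1  0 -2]
Row reduction gives pivot columns ℓ,f; rank = 2
Π count = n − r = 5 − 2 = 3

3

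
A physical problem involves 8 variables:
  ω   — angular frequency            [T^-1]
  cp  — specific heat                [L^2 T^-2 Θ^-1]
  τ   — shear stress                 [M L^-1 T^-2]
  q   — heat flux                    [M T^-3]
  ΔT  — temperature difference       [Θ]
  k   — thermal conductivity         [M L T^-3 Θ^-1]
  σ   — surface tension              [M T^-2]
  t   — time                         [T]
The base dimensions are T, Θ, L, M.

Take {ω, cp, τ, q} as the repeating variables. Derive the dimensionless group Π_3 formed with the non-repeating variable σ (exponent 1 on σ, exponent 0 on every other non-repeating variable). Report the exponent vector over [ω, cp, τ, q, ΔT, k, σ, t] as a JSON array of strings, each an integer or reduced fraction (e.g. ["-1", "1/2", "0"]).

Dimensional matrix (T×Θ×L×M by ω×cp×τ×q×ΔT×k×σ×t):
  T: [-1 -2 -2 -3  0 -3 -2  1]
  Θ: [ 0 -1  0  0  1 -1  0  0]
  L: [ 0  2 -1  0  0  1  0  0]
  M: [ 0  0  1  1  0  1  1  0]
Echelon form has 4 nonzero rows (pivots: ω,cp,τ,q)
Repeat: ω,cp,τ,q; free: ΔT,k,σ,t
RREF:
  r0: [   1    0    0    0    0   -1   -1   -1]
  r1: [   0    1    0    0   -1    1    0    0]
  r2: [   0    0    1    0   -2    1    0    0]
  r3: [   0    0    0    1    2    0    1    0]
Fix exponent of σ at 1, ΔT at 0, k at 0, t at 0; solve each RREF row for its pivot's exponent:
  r0: exp(ω) + (-1)·1 = 0 ⇒ exp(ω) = 1
  r1: exp(cp) + (0)·1 = 0 ⇒ exp(cp) = 0
  r2: exp(τ) + (0)·1 = 0 ⇒ exp(τ) = 0
  r3: exp(q) + (1)·1 = 0 ⇒ exp(q) = -1
Π_3 = ω · q^-1 · σ

["1", "0", "0", "-1", "0", "0", "1", "0"]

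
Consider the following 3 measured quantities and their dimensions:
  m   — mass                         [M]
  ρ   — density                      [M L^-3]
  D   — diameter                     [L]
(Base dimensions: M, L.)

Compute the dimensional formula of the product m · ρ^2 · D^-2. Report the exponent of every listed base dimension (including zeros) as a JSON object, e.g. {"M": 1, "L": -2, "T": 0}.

{"M": 3, "L": -8}

Write exponents as rows M,L / cols m,ρ,D:
  M: [ 1  1  0]
  L: [ 0 -3  1]
  [M]: (1)·1+(2)·1+(-2)·0 = 3
  [L]: (1)·0+(2)·-3+(-2)·1 = -8
⇒ M^3 L^-8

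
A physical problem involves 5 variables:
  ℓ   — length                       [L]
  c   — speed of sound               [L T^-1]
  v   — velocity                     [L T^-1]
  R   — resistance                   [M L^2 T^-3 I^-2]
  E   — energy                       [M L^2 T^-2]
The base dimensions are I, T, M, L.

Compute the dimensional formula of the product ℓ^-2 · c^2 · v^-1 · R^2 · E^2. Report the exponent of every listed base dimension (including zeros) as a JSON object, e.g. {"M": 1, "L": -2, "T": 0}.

{"I": -4, "T": -11, "M": 4, "L": 7}

Dimensional matrix (I×T×M×L by ℓ×c×v×R×E):
  I: [ 0  0  0 -2  0]
  T: [ 0 -1 -1 -3 -2]
  M: [ 0  0  0  1  1]
  L: [ 1  1  1  2  2]
  [I]: (-2)·0+(2)·0+(-1)·0+(2)·-2+(2)·0 = -4
  [T]: (-2)·0+(2)·-1+(-1)·-1+(2)·-3+(2)·-2 = -11
  [M]: (-2)·0+(2)·0+(-1)·0+(2)·1+(2)·1 = 4
  [L]: (-2)·1+(2)·1+(-1)·1+(2)·2+(2)·2 = 7
⇒ I^-4 T^-11 M^4 L^7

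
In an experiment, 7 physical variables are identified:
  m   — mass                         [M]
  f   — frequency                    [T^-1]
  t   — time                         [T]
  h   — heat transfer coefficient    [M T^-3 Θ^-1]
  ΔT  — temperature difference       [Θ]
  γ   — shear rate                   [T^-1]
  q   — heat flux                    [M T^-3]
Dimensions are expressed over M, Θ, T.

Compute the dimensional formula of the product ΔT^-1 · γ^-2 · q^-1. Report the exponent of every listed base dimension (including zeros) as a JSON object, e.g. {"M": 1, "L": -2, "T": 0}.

Exponent matrix [M,Θ,T] × [m,f,t,h,ΔT,γ,q]:
  M: [ 1  0  0  1  0  0  1]
  Θ: [ 0  0  0 -1  1  0  0]
  T: [ 0 -1  1 -3  0 -1 -3]
  [M]: (-1)·0+(-2)·0+(-1)·1 = -1
  [Θ]: (-1)·1+(-2)·0+(-1)·0 = -1
  [T]: (-1)·0+(-2)·-1+(-1)·-3 = 5
⇒ M^-1 Θ^-1 T^5

{"M": -1, "Θ": -1, "T": 5}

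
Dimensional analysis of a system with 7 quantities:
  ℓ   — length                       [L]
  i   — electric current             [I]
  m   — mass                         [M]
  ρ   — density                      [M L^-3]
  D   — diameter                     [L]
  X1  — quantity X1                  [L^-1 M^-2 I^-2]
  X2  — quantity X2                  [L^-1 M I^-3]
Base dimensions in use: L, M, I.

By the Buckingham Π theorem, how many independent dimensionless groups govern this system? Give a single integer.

4

Dimensional matrix (L×M×I by ℓ×i×m×ρ×D×X1×X2):
  L: [ 1  0  0 -3  1 -1 -1]
  M: [ 0  0  1  1  0 -2  1]
  I: [ 0  1  0  0  0 -2 -3]
Echelon form has 3 nonzero rows (pivots: ℓ,i,m)
Π count = n − r = 7 − 3 = 4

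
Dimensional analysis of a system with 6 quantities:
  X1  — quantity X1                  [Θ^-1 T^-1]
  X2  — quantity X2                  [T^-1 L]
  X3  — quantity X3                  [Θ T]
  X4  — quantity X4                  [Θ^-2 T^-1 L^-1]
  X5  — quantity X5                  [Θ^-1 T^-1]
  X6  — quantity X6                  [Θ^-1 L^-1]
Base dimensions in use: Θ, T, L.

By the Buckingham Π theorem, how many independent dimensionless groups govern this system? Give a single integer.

Write exponents as rows Θ,T,L / cols X1,X2,X3,X4,X5,X6:
  Θ: [-1  0  1 -2 -1 -1]
  T: [-1 -1  1 -1 -1  0]
  L: [ 0  1  0 -1  0 -1]
RREF → pivots at {X1,X2} ⇒ r = 2
Π count = n − r = 6 − 2 = 4

4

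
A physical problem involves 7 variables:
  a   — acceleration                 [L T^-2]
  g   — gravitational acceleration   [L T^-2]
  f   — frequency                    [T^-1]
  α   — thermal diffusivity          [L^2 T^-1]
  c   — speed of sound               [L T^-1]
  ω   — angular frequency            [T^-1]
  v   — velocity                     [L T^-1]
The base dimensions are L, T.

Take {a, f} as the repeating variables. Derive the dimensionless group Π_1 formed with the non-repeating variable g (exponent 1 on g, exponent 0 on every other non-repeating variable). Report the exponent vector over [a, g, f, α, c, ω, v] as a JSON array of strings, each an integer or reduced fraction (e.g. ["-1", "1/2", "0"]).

["-1", "1", "0", "0", "0", "0", "0"]

Write exponents as rows L,T / cols a,g,f,α,c,ω,v:
  L: [ 1  1  0  2  1  0  1]
  T: [-2 -2 -1 -1 -1 -1 -1]
Echelon form has 2 nonzero rows (pivots: a,f)
Pivot set = {a,f}, free = {g,α,c,ω,v}
RREF:
  r0: [   1    1    0    2    1    0    1]
  r1: [   0    0    1   -3   -1    1   -1]
Fix exponent of g at 1, α at 0, c at 0, ω at 0, v at 0; solve each RREF row for its pivot's exponent:
  r0: exp(a) + (1)·1 = 0 ⇒ exp(a) = -1
  r1: exp(f) + (0)·1 = 0 ⇒ exp(f) = 0
Π_1 = a^-1 · g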